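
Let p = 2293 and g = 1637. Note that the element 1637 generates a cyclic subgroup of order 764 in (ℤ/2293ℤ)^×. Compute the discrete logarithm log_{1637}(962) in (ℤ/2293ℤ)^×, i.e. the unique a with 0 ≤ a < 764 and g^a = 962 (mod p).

Baby-step giant-step with m = ceil(sqrt(764)) = 28.
Baby table (1637^j mod 2293 for j=0..27):
  0:1  1:1637  2:1545  3:2279  4:12  5:1300  6:196  7:2125
  8:144  9:1842  10:59  11:277  12:1728  13:1467  14:708  15:1031
  16:99  17:1553  18:1617  19:907  20:1188  21:292  22:1060  23:1712
  24:498  25:1211  26:1255  27:2200
Giant step factor: 1637^(-28) ≡ 2067 (mod 2293).
Scan 962·2067^i mod 2293 for i = 0, 1, …:
  i=0: 962   i=1: 423   i=2: 708
Match at i=2, j=14: a = 2·28 + 14 = 70.

70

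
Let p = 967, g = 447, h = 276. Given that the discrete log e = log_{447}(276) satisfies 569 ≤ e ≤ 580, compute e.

572

Compute 447^569 mod 967 = 597, then multiply by 447 repeatedly:
  447^569=597  447^570=934  447^571=721  447^572=276
Found 276 at exponent 572.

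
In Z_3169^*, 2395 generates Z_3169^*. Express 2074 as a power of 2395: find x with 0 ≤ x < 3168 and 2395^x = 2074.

Baby-step giant-step with m = ceil(sqrt(3168)) = 57.
Baby table (2395^j mod 3169 for j=0..56):
  0:1  1:2395  2:135  3:87  4:2380  5:2238  6:1231  7:1075
  8:1397  9:2520  10:1624  11:1117  12:579  13:1852  14:2109  15:2838
  16:2674  17:2850  18:2893  19:1301  20:768  21:1340  22:2272  23:267
  24:2496  25:1186  26:1046  27:1660  28:1774  29:2270  30:1815  31:2226
  32:1012  33:2624  34:353  35:2481  36:120  37:2190  38:355  39:933
  40:390  41:2364  42:1946  43:2240  44:2852  45:1345  46:1571  47:942
  48:2931  49:410  50:2729  51:1477  52:811  53:2917  54:1739  55:839
  56:259
Giant step factor: 2395^(-57) ≡ 770 (mod 3169).
Scan 2074·770^i mod 3169 for i = 0, 1, …:
  i=0: 2074   i=1: 2973   i=2: 1192   i=3: 1999
  i=4: 2265   i=5: 1100   i=6: 877   i=7: 293
  i=8: 611   i=9: 1458     …   i=50: 2934
  i=51: 2852
Match at i=51, j=44: x = 51·57 + 44 = 2951.

2951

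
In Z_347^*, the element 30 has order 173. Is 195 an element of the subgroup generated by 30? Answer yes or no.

195 ∈ ⟨30⟩ iff 195^173 ≡ 1 (mod 347), since |⟨30⟩| = 173.
195^173 mod 347 = 346.
Since 346 ≠ 1, 195 does not lie in the subgroup.

no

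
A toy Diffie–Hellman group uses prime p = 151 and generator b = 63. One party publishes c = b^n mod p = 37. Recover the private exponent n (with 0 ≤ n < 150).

4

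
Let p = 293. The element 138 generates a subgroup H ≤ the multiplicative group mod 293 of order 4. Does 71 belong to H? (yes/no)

⟨138⟩ has order 4; its elements mod 293 are {1, 138, 155, 292}.
71 is not in this set.

no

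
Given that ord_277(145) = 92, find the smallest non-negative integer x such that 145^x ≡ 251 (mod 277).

73

Baby-step giant-step with m = ceil(sqrt(92)) = 10.
Baby table (145^j mod 277 for j=0..9):
  0:1  1:145  2:250  3:240  4:175  5:168  6:261  7:173
  8:155  9:38
Giant step factor: 145^(-10) ≡ 120 (mod 277).
Scan 251·120^i mod 277 for i = 0, 1, …:
  i=0: 251   i=1: 204   i=2: 104   i=3: 15
  i=4: 138   i=5: 217   i=6: 2   i=7: 240
Match at i=7, j=3: x = 7·10 + 3 = 73.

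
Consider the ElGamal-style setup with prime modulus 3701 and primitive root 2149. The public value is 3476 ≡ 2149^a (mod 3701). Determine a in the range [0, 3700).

276

Baby-step giant-step with m = ceil(sqrt(3700)) = 61.
Baby table (2149^j mod 3701 for j=0..60):
  0:1  1:2149  2:3054  3:1173  4:396  5:3475  6:2858  7:1883
  8:1374  9:3029  10:2963  11:1767  12:57  13:360  14:131  15:243
  16:366  17:1922  18:62  19:2  20:597  21:2407  22:2346  23:792
  24:3249  25:2015  26:65  27:2748  28:2357  29:2225  30:3534  31:114
  32:720  33:262  34:486  35:732  36:143  37:124  38:4  39:1194
  40:1113  41:991  42:1584  43:2797  44:329  45:130  46:1795  47:1013
  48:749  49:3367  50:228  51:1440  52:524  53:972  54:1464  55:286
  56:248  57:8  58:2388  59:2226  60:1982
Giant step factor: 2149^(-61) ≡ 2097 (mod 3701).
Scan 3476·2097^i mod 3701 for i = 0, 1, …:
  i=0: 3476   i=1: 1903   i=2: 913   i=3: 1144
  i=4: 720
Match at i=4, j=32: a = 4·61 + 32 = 276.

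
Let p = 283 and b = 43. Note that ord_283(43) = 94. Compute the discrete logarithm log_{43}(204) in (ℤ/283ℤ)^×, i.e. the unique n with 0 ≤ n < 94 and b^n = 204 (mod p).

Baby-step giant-step with m = ceil(sqrt(94)) = 10.
Baby table (43^j mod 283 for j=0..9):
  0:1  1:43  2:151  3:267  4:161  5:131  6:256  7:254
  8:168  9:149
Giant step factor: 43^(-10) ≡ 86 (mod 283).
Scan 204·86^i mod 283 for i = 0, 1, …:
  i=0: 204   i=1: 281   i=2: 111   i=3: 207
  i=4: 256
Match at i=4, j=6: n = 4·10 + 6 = 46.

46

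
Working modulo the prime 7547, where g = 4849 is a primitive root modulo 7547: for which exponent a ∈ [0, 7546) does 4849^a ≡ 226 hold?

4980

Baby-step giant-step with m = ceil(sqrt(7546)) = 87.
Baby table (4849^j mod 7547 for j=0..86):
  0:1  1:4849  2:3896  3:1563  4:1799  5:6566  6:5288  7:4353
  8:6285  9:1179  10:3892  11:4808  12:1309  13:314  14:5639  15:730
  16:227  17:6408  18:1393  19:92  20:835  21:3723  22:403  23:7021
  24:312  25:3488  26:485  27:4648  28:2810  29:3355  30:4610  31:7223
  32:6247  33:5592  34:6784  35:5790  36:870  37:7404  38:917  39:1350
  40:2901  41:6888  42:4437  43:6063  44:3922  45:6885  46:4984  47:1922
  48:6780  49:1488  50:380  51:1152  52:1268  53:5274  54:4390  55:4570
  56:1938  57:1347  58:3448  59:2747  60:7295  61:666  62:6865  63:6115
  64:7019  65:5708  66:3243  67:4906  68:1050  69:4772  70:326  71:3451
  72:2200  73:3889  74:5355  75:4715  76:3172  77:242  78:3673  79:7004
  80:896  81:5179  82:4102  83:4253  84:4393  85:4023  86:6079
Giant step factor: 4849^(-87) ≡ 6603 (mod 7547).
Scan 226·6603^i mod 7547 for i = 0, 1, …:
  i=0: 226   i=1: 5519   i=2: 5041   i=3: 3453
  i=4: 672   i=5: 7127   i=6: 4036   i=7: 1251
  i=8: 3935   i=9: 6031     …   i=56: 4609
  i=57: 3723
Match at i=57, j=21: a = 57·87 + 21 = 4980.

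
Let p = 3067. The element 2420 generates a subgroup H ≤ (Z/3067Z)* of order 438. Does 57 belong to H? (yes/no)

57 ∈ ⟨2420⟩ iff 57^438 ≡ 1 (mod 3067), since |⟨2420⟩| = 438.
57^438 mod 3067 = 1.
Since 1 = 1, 57 lies in the subgroup.

yes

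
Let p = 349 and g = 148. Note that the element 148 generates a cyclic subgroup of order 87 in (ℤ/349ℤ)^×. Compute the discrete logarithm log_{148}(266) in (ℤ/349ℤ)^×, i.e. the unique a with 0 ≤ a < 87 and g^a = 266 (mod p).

2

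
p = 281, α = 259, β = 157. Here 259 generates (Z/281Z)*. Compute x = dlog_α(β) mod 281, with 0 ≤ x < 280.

130

Baby-step giant-step with m = ceil(sqrt(280)) = 17.
Baby table (259^j mod 281 for j=0..16):
  0:1  1:259  2:203  3:30  4:183  5:189  6:57  7:151
  8:50  9:24  10:34  11:95  12:158  13:177  14:40  15:244
  16:252
Giant step factor: 259^(-17) ≡ 159 (mod 281).
Scan 157·159^i mod 281 for i = 0, 1, …:
  i=0: 157   i=1: 235   i=2: 273   i=3: 133
  i=4: 72   i=5: 208   i=6: 195   i=7: 95
Match at i=7, j=11: x = 7·17 + 11 = 130.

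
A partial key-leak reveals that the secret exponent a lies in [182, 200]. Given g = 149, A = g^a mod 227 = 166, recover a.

184

Compute 149^182 mod 227 = 188, then multiply by 149 repeatedly:
  149^182=188  149^183=91  149^184=166
Found 166 at exponent 184.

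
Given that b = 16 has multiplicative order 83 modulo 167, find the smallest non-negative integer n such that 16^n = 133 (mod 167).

Baby-step giant-step with m = ceil(sqrt(83)) = 10.
Baby table (16^j mod 167 for j=0..9):
  0:1  1:16  2:89  3:88  4:72  5:150  6:62  7:157
  8:7  9:112
Giant step factor: 16^(-10) ≡ 141 (mod 167).
Scan 133·141^i mod 167 for i = 0, 1, …:
  i=0: 133   i=1: 49   i=2: 62
Match at i=2, j=6: n = 2·10 + 6 = 26.

26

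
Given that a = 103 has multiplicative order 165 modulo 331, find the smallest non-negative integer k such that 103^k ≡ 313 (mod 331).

39

Baby-step giant-step with m = ceil(sqrt(165)) = 13.
Baby table (103^j mod 331 for j=0..12):
  0:1  1:103  2:17  3:96  4:289  5:308  6:279  7:271
  8:109  9:304  10:198  11:203  12:56
Giant step factor: 103^(-13) ≡ 54 (mod 331).
Scan 313·54^i mod 331 for i = 0, 1, …:
  i=0: 313   i=1: 21   i=2: 141   i=3: 1
Match at i=3, j=0: k = 3·13 + 0 = 39.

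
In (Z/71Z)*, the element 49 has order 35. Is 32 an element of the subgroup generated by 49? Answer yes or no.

yes

32 ∈ ⟨49⟩ iff 32^35 ≡ 1 (mod 71), since |⟨49⟩| = 35.
32^35 mod 71 = 1.
Since 1 = 1, 32 lies in the subgroup.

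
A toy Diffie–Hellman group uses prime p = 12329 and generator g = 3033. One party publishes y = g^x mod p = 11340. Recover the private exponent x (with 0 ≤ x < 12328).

Baby-step giant-step with m = ceil(sqrt(12328)) = 112.
Baby table (3033^j mod 12329 for j=0..111):
  0:1  1:3033  2:1655  3:1712  4:1987  5:10019  6:8971  7:11269
  8:2889  9:8747  10:9972  11:2039  12:7458  13:8728  14:1661  15:7581
  16:11917  17:7962  18:8564  19:9738  20:7399  21:2387  22:2648  23:5205
  24:5645  25:8633  26:9422  27:10633  28:9554  29:4132  30:6092  31:8194
  32:9467  33:11499  34:10055  35:7198  36:9204  37:2876  38:6305  39:786
  40:4441  41:6285  42:1771  43:8328  44:9032  45:11347  46:5212  47:2218
  48:7889  49:9077  50:12213  51:5713  52:5284  53:11001  54:3759  55:9051
  56:7329  57:11999  58:10088  59:8655  60:2174  61:10056  62:10231  63:10859
  64:4588  65:8292  66:10805  67:1083  68:5225  69:4660  70:4746  71:6675
  72:1057  73:341  74:10946  75:9550  76:4329  77:11801  78:1346  79:1519
  80:8410  81:11158  82:11438  83:9977  84:4875  85:3404  86:4959  87:11596
  88:8360  89:7456  90:2662  91:10680  92:4157  93:7943  94:253  95:2951
  96:11858  97:1621  98:9551  99:7362  100:1127  101:3058  102:3506  103:6100
  104:7800  105:10378  106:537  107:1293  108:1047  109:6998  110:6725  111:4759
Giant step factor: 3033^(-112) ≡ 3397 (mod 12329).
Scan 11340·3397^i mod 12329 for i = 0, 1, …:
  i=0: 11340   i=1: 6184   i=2: 10761   i=3: 11961
  i=4: 7462   i=5: 12319   i=6: 3017   i=7: 3350
  i=8: 283   i=9: 12018     …   i=73: 8714
  i=74: 11858
Match at i=74, j=96: x = 74·112 + 96 = 8384.

8384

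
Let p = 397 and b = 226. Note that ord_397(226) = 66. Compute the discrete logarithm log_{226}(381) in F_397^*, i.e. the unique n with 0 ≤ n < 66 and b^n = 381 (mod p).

39

Baby-step giant-step with m = ceil(sqrt(66)) = 9.
Baby table (226^j mod 397 for j=0..8):
  0:1  1:226  2:260  3:4  4:110  5:246  6:16  7:43
  8:190
Giant step factor: 226^(-9) ≡ 366 (mod 397).
Scan 381·366^i mod 397 for i = 0, 1, …:
  i=0: 381   i=1: 99   i=2: 107   i=3: 256
  i=4: 4
Match at i=4, j=3: n = 4·9 + 3 = 39.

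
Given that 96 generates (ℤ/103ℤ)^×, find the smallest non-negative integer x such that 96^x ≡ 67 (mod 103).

67

Baby-step giant-step with m = ceil(sqrt(102)) = 11.
Baby table (96^j mod 103 for j=0..10):
  0:1  1:96  2:49  3:69  4:32  5:85  6:23  7:45
  8:97  9:42  10:15
Giant step factor: 96^(-11) ≡ 51 (mod 103).
Scan 67·51^i mod 103 for i = 0, 1, …:
  i=0: 67   i=1: 18   i=2: 94   i=3: 56
  i=4: 75   i=5: 14   i=6: 96
Match at i=6, j=1: x = 6·11 + 1 = 67.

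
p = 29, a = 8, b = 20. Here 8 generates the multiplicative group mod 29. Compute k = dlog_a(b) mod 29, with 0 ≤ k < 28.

8

Successive powers of 8 modulo 29:
  8^0=1  8^1=8  8^2=6  8^3=19  8^4=7  8^5=27
  8^6=13  8^7=17  8^8=20
So 8^8 ≡ 20 (mod 29), giving k = 8.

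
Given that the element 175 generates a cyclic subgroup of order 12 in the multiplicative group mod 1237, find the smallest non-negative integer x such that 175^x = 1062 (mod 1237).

Successive powers of 175 modulo 1237:
  175^0=1  175^1=175  175^2=937  175^3=691  175^4=936  175^5=516
  175^6=1236  175^7=1062
So 175^7 ≡ 1062 (mod 1237), giving x = 7.

7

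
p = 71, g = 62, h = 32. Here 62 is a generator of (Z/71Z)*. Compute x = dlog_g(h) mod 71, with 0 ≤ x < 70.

10

Successive powers of 62 modulo 71:
  62^0=1  62^1=62  62^2=10  62^3=52  62^4=29  62^5=23
  62^6=6  62^7=17  62^8=60  62^9=28  62^10=32
So 62^10 ≡ 32 (mod 71), giving x = 10.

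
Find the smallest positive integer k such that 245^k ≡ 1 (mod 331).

165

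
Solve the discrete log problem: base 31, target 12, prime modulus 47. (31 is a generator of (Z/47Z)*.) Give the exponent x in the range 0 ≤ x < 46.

Baby-step giant-step with m = ceil(sqrt(46)) = 7.
Baby table (31^j mod 47 for j=0..6):
  0:1  1:31  2:21  3:40  4:18  5:41  6:2
Giant step factor: 31^(-7) ≡ 22 (mod 47).
Scan 12·22^i mod 47 for i = 0, 1, …:
  i=0: 12   i=1: 29   i=2: 27   i=3: 30
  i=4: 2
Match at i=4, j=6: x = 4·7 + 6 = 34.

34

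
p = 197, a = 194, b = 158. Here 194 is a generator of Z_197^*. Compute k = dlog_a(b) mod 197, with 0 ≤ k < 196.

32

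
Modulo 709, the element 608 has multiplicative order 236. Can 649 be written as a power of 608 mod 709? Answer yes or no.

no

649 ∈ ⟨608⟩ iff 649^236 ≡ 1 (mod 709), since |⟨608⟩| = 236.
649^236 mod 709 = 227.
Since 227 ≠ 1, 649 does not lie in the subgroup.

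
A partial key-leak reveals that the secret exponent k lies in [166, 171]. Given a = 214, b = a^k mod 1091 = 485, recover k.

Compute 214^166 mod 1091 = 196, then multiply by 214 repeatedly:
  214^166=196  214^167=486  214^168=359  214^169=456  214^170=485
Found 485 at exponent 170.

170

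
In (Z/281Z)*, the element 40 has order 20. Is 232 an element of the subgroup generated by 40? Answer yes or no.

yes

⟨40⟩ has order 20; its elements mod 281 are {1, 7, 40, 49, 53, 62, 68, 86, 90, 128, 153, 191, 195, 213, 219, 228, 232, 241, 274, 280}.
232 is in this set.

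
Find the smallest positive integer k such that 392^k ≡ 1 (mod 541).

The order of 392 must divide p − 1 = 540 = 2^2 · 3^3 · 5.
Divisors: 1, 2, 3, 4, 5, 6, 9, 10, 12, 15, 18, 20, 27, 30, 36, 45, 54, 60, 90, 108, 135, 180, 270, 540.
Check each in increasing order: 392^1 ≡ 392;  392^2 ≡ 20;  392^3 ≡ 266;  392^4 ≡ 400;  392^5 ≡ 451;  392^6 ≡ 426;  392^9 ≡ 247;  392^10 ≡ 526;  392^12 ≡ 241;  392^15 ≡ 268;  392^18 ≡ 417;  392^20 ≡ 225;  392^27 ≡ 209;  392^30 ≡ 412;  392^36 ≡ 228;  392^45 ≡ 52;  392^54 ≡ 401;  392^60 ≡ 411;  392^90 ≡ 540;  392^108 ≡ 124;  392^135 ≡ 489;  392^180 ≡ 1.
Smallest exponent giving 1 is 180.

180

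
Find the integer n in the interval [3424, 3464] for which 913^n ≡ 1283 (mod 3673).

3451

Compute 913^3424 mod 3673 = 1438, then multiply by 913 repeatedly:
  913^3424=1438  913^3425=1633  913^3426=3364  913^3427=704  913^3428=3650
  913^3429=1039  913^3430=973  913^3431=3156  913^3432=1796  913^3433=1590
  913^3434=835  913^3435=2044  913^3436=288  913^3437=2161  913^3438=592
  913^3439=565  913^3440=1625  913^3441=3406  913^3442=2320  913^3443=2512
  913^3444=1504  913^3445=3123  913^3446=1051  913^3447=910  913^3448=732
  913^3449=3503  913^3450=2729  913^3451=1283
Found 1283 at exponent 3451.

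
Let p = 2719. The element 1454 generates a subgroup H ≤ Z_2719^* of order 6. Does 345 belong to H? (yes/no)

⟨1454⟩ has order 6; its elements mod 2719 are {1, 1265, 1266, 1453, 1454, 2718}.
345 is not in this set.

no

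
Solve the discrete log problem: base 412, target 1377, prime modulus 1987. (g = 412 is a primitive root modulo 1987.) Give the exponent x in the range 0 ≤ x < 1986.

1576

Baby-step giant-step with m = ceil(sqrt(1986)) = 45.
Baby table (412^j mod 1987 for j=0..44):
  0:1  1:412  2:849  3:76  4:1507  5:940  6:1802  7:1273
  8:1895  9:1836  10:1372  11:956  12:446  13:948  14:1124  15:117
  16:516  17:1970  18:944  19:1463  20:695  21:212  22:1903  23:1158
  24:216  25:1564  26:580  27:520  28:1631  29:366  30:1767  31:762
  32:1985  33:1163  34:289  35:1835  36:960  37:107  38:370  39:1428
  40:184  41:302  42:1230  43:75  44:1095
Giant step factor: 412^(-45) ≡ 1856 (mod 1987).
Scan 1377·1856^i mod 1987 for i = 0, 1, …:
  i=0: 1377   i=1: 430   i=2: 1293   i=3: 1499
  i=4: 344   i=5: 637   i=6: 7   i=7: 1070
  i=8: 907   i=9: 403     …   i=34: 1726
  i=35: 412
Match at i=35, j=1: x = 35·45 + 1 = 1576.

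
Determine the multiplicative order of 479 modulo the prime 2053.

The order of 479 must divide p − 1 = 2052 = 2^2 · 3^3 · 19.
Divisors: 1, 2, 3, 4, 6, 9, 12, 18, 19, 27, 36, 38, 54, 57, 76, 108, 114, 171, 228, 342, 513, 684, 1026, 2052.
Check each in increasing order: 479^1 ≡ 479;  479^2 ≡ 1558;  479^3 ≡ 1043;  479^4 ≡ 718;  479^6 ≡ 1812;  479^9 ≡ 1156;  479^12 ≡ 597;  479^18 ≡ 1886;  479^19 ≡ 74;  479^27 ≡ 1983;  479^36 ≡ 1200;  479^38 ≡ 1370;  479^54 ≡ 794;  479^57 ≡ 783;  479^76 ≡ 458;  479^108 ≡ 165;  479^114 ≡ 1295;  479^171 ≡ 1856;  479^228 ≡ 1777;  479^342 ≡ 1855;  479^513 ≡ 2052;  479^684 ≡ 197;  479^1026 ≡ 1.
Smallest exponent giving 1 is 1026.

1026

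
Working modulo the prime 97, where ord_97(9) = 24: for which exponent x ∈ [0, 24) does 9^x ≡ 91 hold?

10

Successive powers of 9 modulo 97:
  9^0=1  9^1=9  9^2=81  9^3=50  9^4=62  9^5=73
  9^6=75  9^7=93  9^8=61  9^9=64  9^10=91
So 9^10 ≡ 91 (mod 97), giving x = 10.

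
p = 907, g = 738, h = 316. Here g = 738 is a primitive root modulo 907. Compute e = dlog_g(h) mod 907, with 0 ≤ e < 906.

Baby-step giant-step with m = ceil(sqrt(906)) = 31.
Baby table (738^j mod 907 for j=0..30):
  0:1  1:738  2:444  3:245  4:317  5:847  6:163  7:570
  8:719  9:27  10:879  11:197  12:266  13:396  14:194  15:773
  16:878  17:366  18:729  19:151  20:784  21:833  22:715  23:703
  24:10  25:124  26:812  27:636  28:449  29:307  30:723
Giant step factor: 738^(-31) ≡ 566 (mod 907).
Scan 316·566^i mod 907 for i = 0, 1, …:
  i=0: 316   i=1: 177   i=2: 412   i=3: 93
  i=4: 32   i=5: 879
Match at i=5, j=10: e = 5·31 + 10 = 165.

165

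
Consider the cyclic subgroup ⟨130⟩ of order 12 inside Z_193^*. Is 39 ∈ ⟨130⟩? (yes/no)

⟨130⟩ has order 12; its elements mod 193 are {1, 49, 63, 81, 84, 85, 108, 109, 112, 130, 144, 192}.
39 is not in this set.

no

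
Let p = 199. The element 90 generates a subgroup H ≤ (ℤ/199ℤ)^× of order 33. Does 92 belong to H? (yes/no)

yes

92 ∈ ⟨90⟩ iff 92^33 ≡ 1 (mod 199), since |⟨90⟩| = 33.
92^33 mod 199 = 1.
Since 1 = 1, 92 lies in the subgroup.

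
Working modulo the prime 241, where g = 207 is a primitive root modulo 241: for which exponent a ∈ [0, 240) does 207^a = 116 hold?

174

Baby-step giant-step with m = ceil(sqrt(240)) = 16.
Baby table (207^j mod 241 for j=0..15):
  0:1  1:207  2:192  3:220  4:232  5:65  6:200  7:189
  8:81  9:138  10:128  11:227  12:235  13:204  14:53  15:126
Giant step factor: 207^(-16) ≡ 183 (mod 241).
Scan 116·183^i mod 241 for i = 0, 1, …:
  i=0: 116   i=1: 20   i=2: 45   i=3: 41
  i=4: 32   i=5: 72   i=6: 162   i=7: 3
  i=8: 67   i=9: 211   i=10: 53
Match at i=10, j=14: a = 10·16 + 14 = 174.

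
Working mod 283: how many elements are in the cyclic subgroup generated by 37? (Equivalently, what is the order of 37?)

282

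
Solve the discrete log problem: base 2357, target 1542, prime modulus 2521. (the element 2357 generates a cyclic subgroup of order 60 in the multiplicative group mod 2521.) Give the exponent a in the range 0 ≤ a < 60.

27

Successive powers of 2357 modulo 2521:
  2357^0=1  2357^1=2357  2357^2=1686  2357^3=806  2357^4=1429  2357^5=97
  2357^6=1739  2357^7=2198  2357^8=31  2357^9=2479  2357^10=1846  2357^11=2297
  2357^12=1442  2357^13=486  2357^14=968  2357^15=71  2357^16=961  2357^17=1219
  2357^18=1764  2357^19=619  2357^20=1845  2357^21=2461  2357^22=2277  2357^23=2201
  2357^24=2060  2357^25=2495  2357^26=1743  2357^27=1542
So 2357^27 ≡ 1542 (mod 2521), giving a = 27.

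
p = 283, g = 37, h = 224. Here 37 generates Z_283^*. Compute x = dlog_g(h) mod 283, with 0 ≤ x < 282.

109

Baby-step giant-step with m = ceil(sqrt(282)) = 17.
Baby table (37^j mod 283 for j=0..16):
  0:1  1:37  2:237  3:279  4:135  5:184  6:16  7:26
  8:113  9:219  10:179  11:114  12:256  13:133  14:110  15:108
  16:34
Giant step factor: 37^(-17) ≡ 146 (mod 283).
Scan 224·146^i mod 283 for i = 0, 1, …:
  i=0: 224   i=1: 159   i=2: 8   i=3: 36
  i=4: 162   i=5: 163   i=6: 26
Match at i=6, j=7: x = 6·17 + 7 = 109.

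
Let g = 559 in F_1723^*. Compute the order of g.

1722

The order of 559 must divide p − 1 = 1722 = 2 · 3 · 7 · 41.
Divisors: 1, 2, 3, 6, 7, 14, 21, 41, 42, 82, 123, 246, 287, 574, 861, 1722.
Check each in increasing order: 559^1 ≡ 559;  559^2 ≡ 618;  559^3 ≡ 862;  559^6 ≡ 431;  559^7 ≡ 1432;  559^14 ≡ 254;  559^21 ≡ 175;  559^41 ≡ 1636;  559^42 ≡ 1334;  559^82 ≡ 677;  559^123 ≡ 1406;  559^246 ≡ 555;  559^287 ≡ 1682;  559^574 ≡ 1681;  559^861 ≡ 1722;  559^1722 ≡ 1.
Smallest exponent giving 1 is 1722.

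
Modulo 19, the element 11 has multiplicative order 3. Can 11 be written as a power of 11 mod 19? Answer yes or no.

yes

⟨11⟩ has order 3; its elements mod 19 are {1, 7, 11}.
11 is in this set.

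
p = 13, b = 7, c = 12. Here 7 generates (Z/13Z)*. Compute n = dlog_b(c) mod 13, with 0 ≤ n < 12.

Successive powers of 7 modulo 13:
  7^0=1  7^1=7  7^2=10  7^3=5  7^4=9  7^5=11
  7^6=12
So 7^6 ≡ 12 (mod 13), giving n = 6.

6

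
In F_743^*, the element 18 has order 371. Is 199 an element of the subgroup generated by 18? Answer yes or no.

yes

199 ∈ ⟨18⟩ iff 199^371 ≡ 1 (mod 743), since |⟨18⟩| = 371.
199^371 mod 743 = 1.
Since 1 = 1, 199 lies in the subgroup.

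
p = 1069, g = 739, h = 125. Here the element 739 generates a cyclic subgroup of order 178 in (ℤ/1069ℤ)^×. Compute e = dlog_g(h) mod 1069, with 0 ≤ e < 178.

76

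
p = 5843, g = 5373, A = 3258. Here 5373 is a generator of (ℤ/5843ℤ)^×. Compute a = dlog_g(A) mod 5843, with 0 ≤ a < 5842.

424

Baby-step giant-step with m = ceil(sqrt(5842)) = 77.
Baby table (5373^j mod 5843 for j=0..76):
  0:1  1:5373  2:4709  3:1267  4:496  5:600  6:4307  7:3231
  8:610  9:5450  10:3577  11:1594  12:4567  13:3734  14:3763  15:1819
  16:3991  17:5676  18:2531  19:2402  20:4602  21:4813  22:4974  23:5263
  24:3822  25:3304  26:1358  27:4470  28:2580  29:2744  30:1623  31:2623
  32:63  33:5448  34:4517  35:3862  36:2033  37:2742  38:2563  39:4891
  40:3372  41:4456  42:3317  43:1091  44:1414  45:1522  46:3349  47:3580
  48:184  49:1165  50:1692  51:5251  52:3619  53:5226  54:3683  55:4361
  56:1223  57:3647  58:3752  59:1146  60:4779  61:3425  62:2918  63:1645
  64:3969  65:4330  66:4107  67:3743  68:5376  69:3299  70:3708  71:4297
  72:2088  73:264  74:4466  75:4460  76:1437
Giant step factor: 5373^(-77) ≡ 173 (mod 5843).
Scan 3258·173^i mod 5843 for i = 0, 1, …:
  i=0: 3258   i=1: 2706   i=2: 698   i=3: 3894
  i=4: 1717   i=5: 4891
Match at i=5, j=39: a = 5·77 + 39 = 424.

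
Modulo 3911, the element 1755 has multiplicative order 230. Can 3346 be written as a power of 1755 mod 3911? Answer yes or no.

3346 ∈ ⟨1755⟩ iff 3346^230 ≡ 1 (mod 3911), since |⟨1755⟩| = 230.
3346^230 mod 3911 = 451.
Since 451 ≠ 1, 3346 does not lie in the subgroup.

no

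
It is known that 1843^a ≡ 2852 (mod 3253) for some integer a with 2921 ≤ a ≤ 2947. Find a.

2942

Compute 1843^2921 mod 3253 = 1431, then multiply by 1843 repeatedly:
  1843^2921=1431  1843^2922=2403  1843^2923=1396  1843^2924=2958  1843^2925=2819
  1843^2926=376  1843^2927=79  1843^2928=2465  1843^2929=1807  1843^2930=2482
  1843^2931=608  1843^2932=1512  1843^2933=2048  1843^2934=984  1843^2935=1591
  1843^2936=1260  1843^2937=2791  1843^2938=820  1843^2939=1868  1843^2940=1050
  1843^2941=2868  1843^2942=2852
Found 2852 at exponent 2942.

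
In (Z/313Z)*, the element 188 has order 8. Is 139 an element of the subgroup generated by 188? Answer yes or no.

no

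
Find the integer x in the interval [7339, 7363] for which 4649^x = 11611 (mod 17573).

Compute 4649^7339 mod 17573 = 13364, then multiply by 4649 repeatedly:
  4649^7339=13364  4649^7340=8681  4649^7341=10361  4649^7342=696  4649^7343=2272
  4649^7344=1155  4649^7345=9830  4649^7346=9870  4649^7347=2527  4649^7348=9259
  4649^7349=8814  4649^7350=13623  4649^7351=235  4649^7352=2989  4649^7353=13191
  4649^7354=12762  4649^7355=4090  4649^7356=424  4649^7357=3000  4649^7358=11611
Found 11611 at exponent 7358.

7358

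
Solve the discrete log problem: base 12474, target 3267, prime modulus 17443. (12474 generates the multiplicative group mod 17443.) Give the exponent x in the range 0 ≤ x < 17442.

9317

Baby-step giant-step with m = ceil(sqrt(17442)) = 133.
Baby table (12474^j mod 17443 for j=0..132):
  0:1  1:12474  2:9116  3:2067  4:3004  5:4332  6:16397  7:17003
  8:5985  9:850  10:14999  11:3908  12:12650  13:6722  14:1727  15:493
  16:9746  17:11337  18:7337  19:15760  20:7630  21:7612  22:9839  23:2738
  24:418  25:16118  26:7914  27:9299  28:17219  29:14147  30:16290  31:7953
  32:7381  33:6440  34:7545  35:11345  36:2471  37:1473  38:6723  39:14201
  40:9609  41:11813  42:14341  43:11669  44:14714  45:7190  46:13597  47:10689
  48:294  49:4326  50:11325  51:14636  52:11026  53:269  54:6450  55:10184
  56:15290  57:5698  58:14070  59:15157  60:3741  61:5209  62:1891  63:5398
  64:4672  65:1465  66:11589  67:11045  68:10516  69:5224  70:14571  71:2594
  72:791  73:11639  74:6797  75:12798  76:3916  77:7784  78:9878  79:820
  80:7082  81:9516  82:2969  83:3817  84:11311  85:14430  86:5503  87:6217
  88:16723  89:1865  90:12491  91:11858  92:52  93:3257  94:3071  95:2826
  96:16664  97:15948  98:15380  99:12006  100:14689  101:9314  102:12456  103:11343
  104:12409  105:684  106:2589  107:8193  108:945  109:13905  110:15221  111:17142
  112:13014  113:12078  114:5781  115:2832  116:4293  117:872  118:10339  119:12587
  120:5795  121:3038  122:9816  123:12367  124:66  125:3463  126:8594  127:14321
  128:6391  129:6824  130:736  131:5846  132:11264
Giant step factor: 12474^(-133) ≡ 3076 (mod 17443).
Scan 3267·3076^i mod 17443 for i = 0, 1, …:
  i=0: 3267   i=1: 2124   i=2: 9742   i=3: 16761
  i=4: 12771   i=5: 1960   i=6: 11125   i=7: 14777
  i=8: 15037   i=9: 12419     …   i=69: 15288
  i=70: 17003
Match at i=70, j=7: x = 70·133 + 7 = 9317.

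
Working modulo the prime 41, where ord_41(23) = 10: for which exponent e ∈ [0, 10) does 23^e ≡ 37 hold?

2

Successive powers of 23 modulo 41:
  23^0=1  23^1=23  23^2=37
So 23^2 ≡ 37 (mod 41), giving e = 2.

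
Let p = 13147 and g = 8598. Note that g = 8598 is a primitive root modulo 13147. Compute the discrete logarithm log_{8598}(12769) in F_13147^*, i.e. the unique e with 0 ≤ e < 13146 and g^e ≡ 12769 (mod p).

10266

Baby-step giant-step with m = ceil(sqrt(13146)) = 115.
Baby table (8598^j mod 13147 for j=0..114):
  0:1  1:8598  2:23  3:549  4:529  5:12627  6:12167  7:1187
  8:3754  9:1007  10:7460  11:10014  12:669  13:6823  14:2240  15:12312
  16:12079  17:7089  18:1730  19:5283  20:349  21:3186  22:8027  23:7543
  24:563  25:2578  26:12949  27:6706  28:8593  29:9621  30:434  31:10931
  32:9982  33:1620  34:6087  35:10966  36:8531  37:2425  38:12155  39:3187
  40:3478  41:7566  42:1112  43:3107  44:12429  45:5726  46:9780  47:228
  48:1441  49:5244  50:6849  51:2289  52:12910  53:59  54:7696  55:1357
  56:6097  57:4917  58:8761  59:7915  60:4298  61:11134  62:6825  63:6289
  64:12358  65:30  66:8147  67:690  68:3323  69:2723  70:10694  71:10041
  72:9316  73:7444  74:3916  75:301  76:11186  77:6923  78:7485  79:1465
  80:1244  81:7401  82:2318  83:12459  84:726  85:10470  86:3551  87:4164
  88:2791  89:3743  90:11605  91:7207  92:3975  93:7997  94:12543  95:13020
  96:12402  97:10226  98:9159  99:11699  100:305  101:6137  102:7015  103:9681
  104:3581  105:12311  106:3481  107:7066  108:1181  109:4754  110:869  111:4166
  112:6840  113:3789  114:12703
Giant step factor: 8598^(-115) ≡ 7376 (mod 13147).
Scan 12769·7376^i mod 13147 for i = 0, 1, …:
  i=0: 12769   i=1: 12183   i=2: 2063   i=3: 5609
  i=4: 11522   i=5: 4064   i=6: 904   i=7: 2375
  i=8: 6196   i=9: 2724     …   i=88: 11678
  i=89: 10931
Match at i=89, j=31: e = 89·115 + 31 = 10266.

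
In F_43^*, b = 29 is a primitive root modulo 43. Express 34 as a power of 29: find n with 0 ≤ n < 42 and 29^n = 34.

19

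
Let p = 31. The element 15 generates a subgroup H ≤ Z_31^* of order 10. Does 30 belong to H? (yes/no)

30 ∈ ⟨15⟩ iff 30^10 ≡ 1 (mod 31), since |⟨15⟩| = 10.
30^10 mod 31 = 1.
Since 1 = 1, 30 lies in the subgroup.

yes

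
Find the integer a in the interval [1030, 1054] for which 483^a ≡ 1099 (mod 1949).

Compute 483^1030 mod 1949 = 1868, then multiply by 483 repeatedly:
  483^1030=1868  483^1031=1806  483^1032=1095  483^1033=706  483^1034=1872
  483^1035=1789  483^1036=680  483^1037=1008  483^1038=1563  483^1039=666
  483^1040=93  483^1041=92  483^1042=1558  483^1043=200  483^1044=1099
Found 1099 at exponent 1044.

1044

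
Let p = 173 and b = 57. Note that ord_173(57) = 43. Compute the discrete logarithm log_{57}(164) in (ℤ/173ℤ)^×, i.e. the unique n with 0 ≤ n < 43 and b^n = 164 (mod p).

31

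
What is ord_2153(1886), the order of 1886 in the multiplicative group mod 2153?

2152

The order of 1886 must divide p − 1 = 2152 = 2^3 · 269.
Divisors: 1, 2, 4, 8, 269, 538, 1076, 2152.
Check each in increasing order: 1886^1 ≡ 1886;  1886^2 ≡ 240;  1886^4 ≡ 1622;  1886^8 ≡ 2071;  1886^269 ≡ 1059;  1886^538 ≡ 1921;  1886^1076 ≡ 2152;  1886^2152 ≡ 1.
Smallest exponent giving 1 is 2152.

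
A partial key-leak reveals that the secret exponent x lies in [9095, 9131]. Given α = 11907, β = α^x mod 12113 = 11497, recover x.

Compute 11907^9095 mod 12113 = 5954, then multiply by 11907 repeatedly:
  11907^9095=5954  11907^9096=9002  11907^9097=10990  11907^9098=1191  11907^9099=9027
  11907^9100=5840  11907^9101=8260  11907^9102=6373  11907^9103=7479  11907^9104=9790
  11907^9105=6131  11907^9106=8879  11907^9107=12102  11907^9108=2266  11907^9109=5611
  11907^9110=6982  11907^9111=3155  11907^9112=4172  11907^9113=591  11907^9114=11497
Found 11497 at exponent 9114.

9114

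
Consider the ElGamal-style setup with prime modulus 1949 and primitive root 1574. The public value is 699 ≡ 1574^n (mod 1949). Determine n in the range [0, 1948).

439

Baby-step giant-step with m = ceil(sqrt(1948)) = 45.
Baby table (1574^j mod 1949 for j=0..44):
  0:1  1:1574  2:297  3:1667  4:504  5:53  6:1564  7:149
  8:646  9:1375  10:860  11:1034  12:101  13:1105  14:762  15:753
  16:230  17:1455  18:95  19:1406  20:929  21:496  22:1104  23:1137
  24:456  25:512  26:951  27:42  28:1791  29:780  30:1799  31:1678
  32:277  33:1371  34:411  35:1795  36:1229  37:1038  38:550  39:344
  40:1583  41:820  42:442  43:1864  44:691
Giant step factor: 1574^(-45) ≡ 572 (mod 1949).
Scan 699·572^i mod 1949 for i = 0, 1, …:
  i=0: 699   i=1: 283   i=2: 109   i=3: 1929
  i=4: 254   i=5: 1062   i=6: 1325   i=7: 1688
  i=8: 781   i=9: 411
Match at i=9, j=34: n = 9·45 + 34 = 439.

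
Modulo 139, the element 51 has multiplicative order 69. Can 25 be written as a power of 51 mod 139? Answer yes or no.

25 ∈ ⟨51⟩ iff 25^69 ≡ 1 (mod 139), since |⟨51⟩| = 69.
25^69 mod 139 = 1.
Since 1 = 1, 25 lies in the subgroup.

yes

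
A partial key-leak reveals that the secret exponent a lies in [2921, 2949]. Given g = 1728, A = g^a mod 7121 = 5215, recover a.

Compute 1728^2921 mod 7121 = 4166, then multiply by 1728 repeatedly:
  1728^2921=4166  1728^2922=6638  1728^2923=5654  1728^2924=100  1728^2925=1896
  1728^2926=628  1728^2927=2792  1728^2928=3659  1728^2929=6425  1728^2930=761
  1728^2931=4744  1728^2932=1361  1728^2933=1878  1728^2934=5129  1728^2935=4388
  1728^2936=5720  1728^2937=212  1728^2938=3165  1728^2939=192  1728^2940=4210
  1728^2941=4339  1728^2942=6500  1728^2943=2183  1728^2944=5215
Found 5215 at exponent 2944.

2944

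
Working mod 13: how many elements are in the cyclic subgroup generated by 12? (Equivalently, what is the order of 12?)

2

The order of 12 must divide p − 1 = 12 = 2^2 · 3.
Divisors: 1, 2, 3, 4, 6, 12.
Check each in increasing order: 12^1 ≡ 12;  12^2 ≡ 1.
Smallest exponent giving 1 is 2.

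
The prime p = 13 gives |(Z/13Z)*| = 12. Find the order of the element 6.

12

The order of 6 must divide p − 1 = 12 = 2^2 · 3.
Divisors: 1, 2, 3, 4, 6, 12.
Check each in increasing order: 6^1 ≡ 6;  6^2 ≡ 10;  6^3 ≡ 8;  6^4 ≡ 9;  6^6 ≡ 12;  6^12 ≡ 1.
Smallest exponent giving 1 is 12.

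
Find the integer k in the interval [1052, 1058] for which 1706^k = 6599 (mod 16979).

1057

Compute 1706^1052 mod 16979 = 2842, then multiply by 1706 repeatedly:
  1706^1052=2842  1706^1053=9437  1706^1054=3430  1706^1055=10804  1706^1056=9409
  1706^1057=6599
Found 6599 at exponent 1057.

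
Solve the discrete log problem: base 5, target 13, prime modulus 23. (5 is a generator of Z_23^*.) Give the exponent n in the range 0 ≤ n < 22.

Successive powers of 5 modulo 23:
  5^0=1  5^1=5  5^2=2  5^3=10  5^4=4  5^5=20
  5^6=8  5^7=17  5^8=16  5^9=11  5^10=9  5^11=22
  5^12=18  5^13=21  5^14=13
So 5^14 ≡ 13 (mod 23), giving n = 14.

14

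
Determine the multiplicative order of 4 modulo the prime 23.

11

The order of 4 must divide p − 1 = 22 = 2 · 11.
Divisors: 1, 2, 11, 22.
Check each in increasing order: 4^1 ≡ 4;  4^2 ≡ 16;  4^11 ≡ 1.
Smallest exponent giving 1 is 11.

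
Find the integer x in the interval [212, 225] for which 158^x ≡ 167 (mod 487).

222

Compute 158^212 mod 487 = 107, then multiply by 158 repeatedly:
  158^212=107  158^213=348  158^214=440  158^215=366  158^216=362
  158^217=217  158^218=196  158^219=287  158^220=55  158^221=411
  158^222=167
Found 167 at exponent 222.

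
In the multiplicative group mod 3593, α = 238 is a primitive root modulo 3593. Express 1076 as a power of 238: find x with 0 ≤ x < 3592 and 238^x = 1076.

336

Baby-step giant-step with m = ceil(sqrt(3592)) = 60.
Baby table (238^j mod 3593 for j=0..59):
  0:1  1:238  2:2749  3:336  4:922  5:263  6:1513  7:794
  8:2136  9:1755  10:902  11:2689  12:428  13:1260  14:1661  15:88
  16:2979  17:1181  18:824  19:2090  20:1586  21:203  22:1605  23:1132
  24:3534  25:330  26:3087  27:1734  28:3090  29:2448  30:558  31:3456
  32:3324  33:652  34:677  35:3034  36:3492  37:1113  38:2605  39:1994
  40:296  41:2181  42:1686  43:2445  44:3437  45:2395  46:2316  47:1479
  48:3481  49:2088  50:1110  51:1891  52:933  53:2881  54:3008  55:897
  56:1499  57:1055  58:3173  59:644
Giant step factor: 238^(-60) ≡ 1429 (mod 3593).
Scan 1076·1429^i mod 3593 for i = 0, 1, …:
  i=0: 1076   i=1: 3393   i=2: 1640   i=3: 924
  i=4: 1765   i=5: 3492
Match at i=5, j=36: x = 5·60 + 36 = 336.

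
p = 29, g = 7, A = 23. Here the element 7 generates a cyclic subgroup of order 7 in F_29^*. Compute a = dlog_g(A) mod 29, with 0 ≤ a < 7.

4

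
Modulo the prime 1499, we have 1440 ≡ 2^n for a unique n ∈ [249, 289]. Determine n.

Compute 2^249 mod 1499 = 360, then multiply by 2 repeatedly:
  2^249=360  2^250=720  2^251=1440
Found 1440 at exponent 251.

251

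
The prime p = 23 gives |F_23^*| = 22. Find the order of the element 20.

The order of 20 must divide p − 1 = 22 = 2 · 11.
Divisors: 1, 2, 11, 22.
Check each in increasing order: 20^1 ≡ 20;  20^2 ≡ 9;  20^11 ≡ 22;  20^22 ≡ 1.
Smallest exponent giving 1 is 22.

22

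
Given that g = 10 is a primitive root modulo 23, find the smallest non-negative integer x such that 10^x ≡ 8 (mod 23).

Successive powers of 10 modulo 23:
  10^0=1  10^1=10  10^2=8
So 10^2 ≡ 8 (mod 23), giving x = 2.

2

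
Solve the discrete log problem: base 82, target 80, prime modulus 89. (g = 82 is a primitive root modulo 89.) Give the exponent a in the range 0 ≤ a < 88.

Baby-step giant-step with m = ceil(sqrt(88)) = 10.
Baby table (82^j mod 89 for j=0..9):
  0:1  1:82  2:49  3:13  4:87  5:14  6:80  7:63
  8:4  9:61
Giant step factor: 82^(-10) ≡ 5 (mod 89).
Scan 80·5^i mod 89 for i = 0, 1, …:
  i=0: 80
Match at i=0, j=6: a = 0·10 + 6 = 6.

6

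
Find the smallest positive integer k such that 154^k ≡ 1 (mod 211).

The order of 154 must divide p − 1 = 210 = 2 · 3 · 5 · 7.
Divisors: 1, 2, 3, 5, 6, 7, 10, 14, 15, 21, 30, 35, 42, 70, 105, 210.
Check each in increasing order: 154^1 ≡ 154;  154^2 ≡ 84;  154^3 ≡ 65;  154^5 ≡ 185;  154^6 ≡ 5;  154^7 ≡ 137;  154^10 ≡ 43;  154^14 ≡ 201;  154^15 ≡ 148;  154^21 ≡ 107;  154^30 ≡ 171;  154^35 ≡ 196;  154^42 ≡ 55;  154^70 ≡ 14;  154^105 ≡ 1.
Smallest exponent giving 1 is 105.

105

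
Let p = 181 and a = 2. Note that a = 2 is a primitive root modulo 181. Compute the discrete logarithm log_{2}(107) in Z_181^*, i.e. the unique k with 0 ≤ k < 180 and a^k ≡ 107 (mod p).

117

Baby-step giant-step with m = ceil(sqrt(180)) = 14.
Baby table (2^j mod 181 for j=0..13):
  0:1  1:2  2:4  3:8  4:16  5:32  6:64  7:128
  8:75  9:150  10:119  11:57  12:114  13:47
Giant step factor: 2^(-14) ≡ 52 (mod 181).
Scan 107·52^i mod 181 for i = 0, 1, …:
  i=0: 107   i=1: 134   i=2: 90   i=3: 155
  i=4: 96   i=5: 105   i=6: 30   i=7: 112
  i=8: 32
Match at i=8, j=5: k = 8·14 + 5 = 117.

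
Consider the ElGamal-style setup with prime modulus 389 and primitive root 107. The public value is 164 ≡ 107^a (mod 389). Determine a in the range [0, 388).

168

Baby-step giant-step with m = ceil(sqrt(388)) = 20.
Baby table (107^j mod 389 for j=0..19):
  0:1  1:107  2:168  3:82  4:216  5:161  6:111  7:207
  8:365  9:155  10:247  11:366  12:262  13:26  14:59  15:89
  16:187  17:170  18:296  19:163
Giant step factor: 107^(-20) ≡ 79 (mod 389).
Scan 164·79^i mod 389 for i = 0, 1, …:
  i=0: 164   i=1: 119   i=2: 65   i=3: 78
  i=4: 327   i=5: 159   i=6: 113   i=7: 369
  i=8: 365
Match at i=8, j=8: a = 8·20 + 8 = 168.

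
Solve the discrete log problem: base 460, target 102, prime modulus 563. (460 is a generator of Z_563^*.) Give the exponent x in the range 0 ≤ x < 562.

Baby-step giant-step with m = ceil(sqrt(562)) = 24.
Baby table (460^j mod 563 for j=0..23):
  0:1  1:460  2:475  3:56  4:425  5:139  6:321  7:154
  8:465  9:523  10:179  11:142  12:12  13:453  14:70  15:109
  16:33  17:542  18:474  19:159  20:513  21:83  22:459  23:15
Giant step factor: 460^(-24) ≡ 520 (mod 563).
Scan 102·520^i mod 563 for i = 0, 1, …:
  i=0: 102   i=1: 118   i=2: 556   i=3: 301
  i=4: 6   i=5: 305   i=6: 397   i=7: 382
  i=8: 464   i=9: 316   i=10: 487   i=11: 453
Match at i=11, j=13: x = 11·24 + 13 = 277.

277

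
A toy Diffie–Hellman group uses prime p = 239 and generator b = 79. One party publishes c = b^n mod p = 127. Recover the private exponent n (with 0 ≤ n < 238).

Baby-step giant-step with m = ceil(sqrt(238)) = 16.
Baby table (79^j mod 239 for j=0..15):
  0:1  1:79  2:27  3:221  4:12  5:231  6:85  7:23
  8:144  9:143  10:64  11:37  12:55  13:43  14:51  15:205
Giant step factor: 79^(-16) ≡ 109 (mod 239).
Scan 127·109^i mod 239 for i = 0, 1, …:
  i=0: 127   i=1: 220   i=2: 80   i=3: 116
  i=4: 216   i=5: 122   i=6: 153   i=7: 186
  i=8: 198   i=9: 72   i=10: 200   i=11: 51
Match at i=11, j=14: n = 11·16 + 14 = 190.

190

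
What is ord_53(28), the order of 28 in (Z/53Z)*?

13

The order of 28 must divide p − 1 = 52 = 2^2 · 13.
Divisors: 1, 2, 4, 13, 26, 52.
Check each in increasing order: 28^1 ≡ 28;  28^2 ≡ 42;  28^4 ≡ 15;  28^13 ≡ 1.
Smallest exponent giving 1 is 13.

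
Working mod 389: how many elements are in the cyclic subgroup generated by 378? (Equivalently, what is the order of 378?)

194

The order of 378 must divide p − 1 = 388 = 2^2 · 97.
Divisors: 1, 2, 4, 97, 194, 388.
Check each in increasing order: 378^1 ≡ 378;  378^2 ≡ 121;  378^4 ≡ 248;  378^97 ≡ 388;  378^194 ≡ 1.
Smallest exponent giving 1 is 194.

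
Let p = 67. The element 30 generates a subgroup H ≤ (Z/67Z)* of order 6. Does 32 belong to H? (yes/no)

no

32 ∈ ⟨30⟩ iff 32^6 ≡ 1 (mod 67), since |⟨30⟩| = 6.
32^6 mod 67 = 25.
Since 25 ≠ 1, 32 does not lie in the subgroup.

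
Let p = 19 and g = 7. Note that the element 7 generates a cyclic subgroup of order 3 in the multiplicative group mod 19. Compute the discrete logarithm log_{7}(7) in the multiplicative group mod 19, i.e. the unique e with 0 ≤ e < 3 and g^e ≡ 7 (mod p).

1

Successive powers of 7 modulo 19:
  7^0=1  7^1=7
So 7^1 ≡ 7 (mod 19), giving e = 1.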